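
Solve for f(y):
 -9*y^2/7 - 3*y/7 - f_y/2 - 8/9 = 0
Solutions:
 f(y) = C1 - 6*y^3/7 - 3*y^2/7 - 16*y/9


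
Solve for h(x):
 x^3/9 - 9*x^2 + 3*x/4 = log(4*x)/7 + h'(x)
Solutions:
 h(x) = C1 + x^4/36 - 3*x^3 + 3*x^2/8 - x*log(x)/7 - 2*x*log(2)/7 + x/7


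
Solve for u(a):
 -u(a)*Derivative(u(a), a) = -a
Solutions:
 u(a) = -sqrt(C1 + a^2)
 u(a) = sqrt(C1 + a^2)


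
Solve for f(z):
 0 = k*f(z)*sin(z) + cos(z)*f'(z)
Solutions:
 f(z) = C1*exp(k*log(cos(z)))


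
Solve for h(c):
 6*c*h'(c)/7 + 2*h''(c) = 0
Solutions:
 h(c) = C1 + C2*erf(sqrt(42)*c/14)


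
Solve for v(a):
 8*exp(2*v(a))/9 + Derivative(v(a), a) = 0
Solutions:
 v(a) = log(-1/(C1 - 8*a))/2 - log(2)/2 + log(3)
 v(a) = log(-sqrt(1/(C1 + 8*a))) - log(2)/2 + log(3)


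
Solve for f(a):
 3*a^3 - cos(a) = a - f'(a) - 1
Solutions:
 f(a) = C1 - 3*a^4/4 + a^2/2 - a + sin(a)


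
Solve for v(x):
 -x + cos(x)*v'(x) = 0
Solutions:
 v(x) = C1 + Integral(x/cos(x), x)


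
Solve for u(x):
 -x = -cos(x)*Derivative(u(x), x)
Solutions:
 u(x) = C1 + Integral(x/cos(x), x)


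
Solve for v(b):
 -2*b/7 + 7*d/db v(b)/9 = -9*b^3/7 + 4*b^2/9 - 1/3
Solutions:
 v(b) = C1 - 81*b^4/196 + 4*b^3/21 + 9*b^2/49 - 3*b/7


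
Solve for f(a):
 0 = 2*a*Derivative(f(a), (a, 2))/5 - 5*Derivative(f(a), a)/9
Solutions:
 f(a) = C1 + C2*a^(43/18)


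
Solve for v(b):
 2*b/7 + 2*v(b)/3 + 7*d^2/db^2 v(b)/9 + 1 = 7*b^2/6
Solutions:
 v(b) = C1*sin(sqrt(42)*b/7) + C2*cos(sqrt(42)*b/7) + 7*b^2/4 - 3*b/7 - 67/12


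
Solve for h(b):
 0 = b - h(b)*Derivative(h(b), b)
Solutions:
 h(b) = -sqrt(C1 + b^2)
 h(b) = sqrt(C1 + b^2)


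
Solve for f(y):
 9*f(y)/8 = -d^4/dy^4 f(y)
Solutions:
 f(y) = (C1*sin(2^(3/4)*sqrt(3)*y/4) + C2*cos(2^(3/4)*sqrt(3)*y/4))*exp(-2^(3/4)*sqrt(3)*y/4) + (C3*sin(2^(3/4)*sqrt(3)*y/4) + C4*cos(2^(3/4)*sqrt(3)*y/4))*exp(2^(3/4)*sqrt(3)*y/4)


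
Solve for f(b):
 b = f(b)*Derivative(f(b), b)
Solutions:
 f(b) = -sqrt(C1 + b^2)
 f(b) = sqrt(C1 + b^2)


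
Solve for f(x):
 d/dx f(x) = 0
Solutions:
 f(x) = C1


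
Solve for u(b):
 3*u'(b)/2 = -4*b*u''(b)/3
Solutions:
 u(b) = C1 + C2/b^(1/8)


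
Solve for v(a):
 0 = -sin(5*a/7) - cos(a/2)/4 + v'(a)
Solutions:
 v(a) = C1 + sin(a/2)/2 - 7*cos(5*a/7)/5


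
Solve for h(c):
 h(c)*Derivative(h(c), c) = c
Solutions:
 h(c) = -sqrt(C1 + c^2)
 h(c) = sqrt(C1 + c^2)


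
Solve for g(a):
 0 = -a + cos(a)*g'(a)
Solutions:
 g(a) = C1 + Integral(a/cos(a), a)


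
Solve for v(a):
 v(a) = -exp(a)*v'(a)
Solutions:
 v(a) = C1*exp(exp(-a))


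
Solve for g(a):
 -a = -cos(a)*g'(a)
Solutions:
 g(a) = C1 + Integral(a/cos(a), a)


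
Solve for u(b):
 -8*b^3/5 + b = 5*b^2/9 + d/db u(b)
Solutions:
 u(b) = C1 - 2*b^4/5 - 5*b^3/27 + b^2/2


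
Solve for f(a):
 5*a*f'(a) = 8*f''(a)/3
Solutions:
 f(a) = C1 + C2*erfi(sqrt(15)*a/4)


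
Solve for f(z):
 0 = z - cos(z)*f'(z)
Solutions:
 f(z) = C1 + Integral(z/cos(z), z)


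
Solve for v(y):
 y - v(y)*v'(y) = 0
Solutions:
 v(y) = -sqrt(C1 + y^2)
 v(y) = sqrt(C1 + y^2)


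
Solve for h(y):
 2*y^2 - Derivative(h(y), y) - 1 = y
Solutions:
 h(y) = C1 + 2*y^3/3 - y^2/2 - y


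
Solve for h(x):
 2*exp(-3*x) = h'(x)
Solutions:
 h(x) = C1 - 2*exp(-3*x)/3


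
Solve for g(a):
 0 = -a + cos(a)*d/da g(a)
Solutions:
 g(a) = C1 + Integral(a/cos(a), a)


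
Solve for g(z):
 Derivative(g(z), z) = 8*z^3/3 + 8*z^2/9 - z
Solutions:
 g(z) = C1 + 2*z^4/3 + 8*z^3/27 - z^2/2


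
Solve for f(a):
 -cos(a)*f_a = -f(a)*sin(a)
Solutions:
 f(a) = C1/cos(a)


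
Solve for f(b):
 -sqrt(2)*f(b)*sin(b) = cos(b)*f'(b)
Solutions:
 f(b) = C1*cos(b)^(sqrt(2))


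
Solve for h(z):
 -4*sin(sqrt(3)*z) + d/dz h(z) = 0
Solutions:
 h(z) = C1 - 4*sqrt(3)*cos(sqrt(3)*z)/3


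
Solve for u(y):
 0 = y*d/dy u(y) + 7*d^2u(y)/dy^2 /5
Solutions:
 u(y) = C1 + C2*erf(sqrt(70)*y/14)


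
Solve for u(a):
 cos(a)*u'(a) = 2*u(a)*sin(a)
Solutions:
 u(a) = C1/cos(a)^2


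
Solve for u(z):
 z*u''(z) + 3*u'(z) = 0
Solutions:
 u(z) = C1 + C2/z^2


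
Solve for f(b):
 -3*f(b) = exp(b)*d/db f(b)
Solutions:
 f(b) = C1*exp(3*exp(-b))


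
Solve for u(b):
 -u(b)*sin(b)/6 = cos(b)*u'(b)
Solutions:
 u(b) = C1*cos(b)^(1/6)


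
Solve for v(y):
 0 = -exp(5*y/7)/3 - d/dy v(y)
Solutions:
 v(y) = C1 - 7*exp(5*y/7)/15


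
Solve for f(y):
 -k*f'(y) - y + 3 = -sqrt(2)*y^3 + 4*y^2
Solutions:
 f(y) = C1 + sqrt(2)*y^4/(4*k) - 4*y^3/(3*k) - y^2/(2*k) + 3*y/k


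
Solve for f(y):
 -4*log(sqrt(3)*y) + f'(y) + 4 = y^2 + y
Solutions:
 f(y) = C1 + y^3/3 + y^2/2 + 4*y*log(y) - 8*y + y*log(9)


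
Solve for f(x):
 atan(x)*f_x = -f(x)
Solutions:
 f(x) = C1*exp(-Integral(1/atan(x), x))


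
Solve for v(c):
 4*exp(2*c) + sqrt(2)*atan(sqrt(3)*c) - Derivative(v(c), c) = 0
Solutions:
 v(c) = C1 + sqrt(2)*(c*atan(sqrt(3)*c) - sqrt(3)*log(3*c^2 + 1)/6) + 2*exp(2*c)


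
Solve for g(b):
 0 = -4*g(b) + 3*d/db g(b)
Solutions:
 g(b) = C1*exp(4*b/3)


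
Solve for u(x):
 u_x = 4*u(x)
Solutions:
 u(x) = C1*exp(4*x)


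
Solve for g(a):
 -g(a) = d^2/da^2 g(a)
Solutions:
 g(a) = C1*sin(a) + C2*cos(a)


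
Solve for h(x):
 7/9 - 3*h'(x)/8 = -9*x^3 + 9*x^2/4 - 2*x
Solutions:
 h(x) = C1 + 6*x^4 - 2*x^3 + 8*x^2/3 + 56*x/27


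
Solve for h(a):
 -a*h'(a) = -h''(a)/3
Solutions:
 h(a) = C1 + C2*erfi(sqrt(6)*a/2)


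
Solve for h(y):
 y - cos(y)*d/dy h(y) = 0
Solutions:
 h(y) = C1 + Integral(y/cos(y), y)


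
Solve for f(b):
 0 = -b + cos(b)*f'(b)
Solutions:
 f(b) = C1 + Integral(b/cos(b), b)


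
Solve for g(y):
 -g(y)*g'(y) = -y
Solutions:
 g(y) = -sqrt(C1 + y^2)
 g(y) = sqrt(C1 + y^2)


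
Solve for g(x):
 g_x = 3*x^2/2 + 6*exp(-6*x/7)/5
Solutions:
 g(x) = C1 + x^3/2 - 7*exp(-6*x/7)/5


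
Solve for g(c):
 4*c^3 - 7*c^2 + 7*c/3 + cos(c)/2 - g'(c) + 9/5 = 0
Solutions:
 g(c) = C1 + c^4 - 7*c^3/3 + 7*c^2/6 + 9*c/5 + sin(c)/2


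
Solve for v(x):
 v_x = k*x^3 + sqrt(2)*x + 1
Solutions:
 v(x) = C1 + k*x^4/4 + sqrt(2)*x^2/2 + x


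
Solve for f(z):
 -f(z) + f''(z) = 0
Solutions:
 f(z) = C1*exp(-z) + C2*exp(z)


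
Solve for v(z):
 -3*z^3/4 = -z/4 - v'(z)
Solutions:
 v(z) = C1 + 3*z^4/16 - z^2/8


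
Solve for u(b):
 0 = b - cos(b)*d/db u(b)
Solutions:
 u(b) = C1 + Integral(b/cos(b), b)


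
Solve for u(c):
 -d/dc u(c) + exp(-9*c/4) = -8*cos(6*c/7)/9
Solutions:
 u(c) = C1 + 28*sin(6*c/7)/27 - 4*exp(-9*c/4)/9


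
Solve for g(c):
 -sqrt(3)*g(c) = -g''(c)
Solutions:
 g(c) = C1*exp(-3^(1/4)*c) + C2*exp(3^(1/4)*c)


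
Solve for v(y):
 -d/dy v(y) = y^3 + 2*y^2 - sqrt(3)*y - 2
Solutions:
 v(y) = C1 - y^4/4 - 2*y^3/3 + sqrt(3)*y^2/2 + 2*y


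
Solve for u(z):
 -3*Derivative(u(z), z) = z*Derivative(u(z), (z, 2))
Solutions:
 u(z) = C1 + C2/z^2


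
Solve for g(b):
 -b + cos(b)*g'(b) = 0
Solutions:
 g(b) = C1 + Integral(b/cos(b), b)


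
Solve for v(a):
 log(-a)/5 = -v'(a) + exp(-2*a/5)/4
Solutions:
 v(a) = C1 - a*log(-a)/5 + a/5 - 5*exp(-2*a/5)/8


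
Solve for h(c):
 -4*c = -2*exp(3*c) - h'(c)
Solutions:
 h(c) = C1 + 2*c^2 - 2*exp(3*c)/3


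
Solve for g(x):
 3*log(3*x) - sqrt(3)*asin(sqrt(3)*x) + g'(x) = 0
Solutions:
 g(x) = C1 - 3*x*log(x) - 3*x*log(3) + 3*x + sqrt(3)*(x*asin(sqrt(3)*x) + sqrt(3)*sqrt(1 - 3*x^2)/3)


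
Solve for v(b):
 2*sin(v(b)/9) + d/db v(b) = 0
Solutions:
 2*b + 9*log(cos(v(b)/9) - 1)/2 - 9*log(cos(v(b)/9) + 1)/2 = C1


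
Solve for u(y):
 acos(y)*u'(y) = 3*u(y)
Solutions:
 u(y) = C1*exp(3*Integral(1/acos(y), y))


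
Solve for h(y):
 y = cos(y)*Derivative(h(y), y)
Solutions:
 h(y) = C1 + Integral(y/cos(y), y)


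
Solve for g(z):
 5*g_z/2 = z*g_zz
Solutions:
 g(z) = C1 + C2*z^(7/2)


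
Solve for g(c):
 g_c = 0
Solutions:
 g(c) = C1


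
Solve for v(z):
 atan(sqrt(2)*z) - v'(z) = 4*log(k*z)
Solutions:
 v(z) = C1 - 4*z*log(k*z) + z*atan(sqrt(2)*z) + 4*z - sqrt(2)*log(2*z^2 + 1)/4


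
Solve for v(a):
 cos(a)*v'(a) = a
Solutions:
 v(a) = C1 + Integral(a/cos(a), a)


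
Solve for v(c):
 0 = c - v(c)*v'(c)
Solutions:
 v(c) = -sqrt(C1 + c^2)
 v(c) = sqrt(C1 + c^2)


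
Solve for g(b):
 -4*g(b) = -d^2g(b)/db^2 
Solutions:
 g(b) = C1*exp(-2*b) + C2*exp(2*b)


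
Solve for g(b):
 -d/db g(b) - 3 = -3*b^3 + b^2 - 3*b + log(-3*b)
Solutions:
 g(b) = C1 + 3*b^4/4 - b^3/3 + 3*b^2/2 - b*log(-b) + b*(-2 - log(3))


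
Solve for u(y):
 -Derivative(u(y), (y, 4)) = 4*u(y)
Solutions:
 u(y) = (C1*sin(y) + C2*cos(y))*exp(-y) + (C3*sin(y) + C4*cos(y))*exp(y)


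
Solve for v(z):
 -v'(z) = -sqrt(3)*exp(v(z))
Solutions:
 v(z) = log(-1/(C1 + sqrt(3)*z))


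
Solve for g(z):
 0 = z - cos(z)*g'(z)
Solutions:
 g(z) = C1 + Integral(z/cos(z), z)


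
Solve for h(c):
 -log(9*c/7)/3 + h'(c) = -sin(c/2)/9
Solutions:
 h(c) = C1 + c*log(c)/3 - c*log(7) - c/3 + 2*c*log(21)/3 + 2*cos(c/2)/9


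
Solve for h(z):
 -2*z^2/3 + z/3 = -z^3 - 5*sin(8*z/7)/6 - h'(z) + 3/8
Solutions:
 h(z) = C1 - z^4/4 + 2*z^3/9 - z^2/6 + 3*z/8 + 35*cos(8*z/7)/48


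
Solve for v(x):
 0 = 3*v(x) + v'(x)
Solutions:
 v(x) = C1*exp(-3*x)


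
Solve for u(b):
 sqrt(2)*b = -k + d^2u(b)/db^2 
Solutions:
 u(b) = C1 + C2*b + sqrt(2)*b^3/6 + b^2*k/2


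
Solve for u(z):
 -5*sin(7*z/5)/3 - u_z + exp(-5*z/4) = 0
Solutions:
 u(z) = C1 + 25*cos(7*z/5)/21 - 4*exp(-5*z/4)/5


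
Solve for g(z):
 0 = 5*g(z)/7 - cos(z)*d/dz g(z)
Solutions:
 g(z) = C1*(sin(z) + 1)^(5/14)/(sin(z) - 1)^(5/14)


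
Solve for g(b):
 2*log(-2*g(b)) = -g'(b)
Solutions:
 Integral(1/(log(-_y) + log(2)), (_y, g(b)))/2 = C1 - b


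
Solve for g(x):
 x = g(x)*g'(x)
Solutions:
 g(x) = -sqrt(C1 + x^2)
 g(x) = sqrt(C1 + x^2)


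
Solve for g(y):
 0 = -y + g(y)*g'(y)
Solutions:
 g(y) = -sqrt(C1 + y^2)
 g(y) = sqrt(C1 + y^2)


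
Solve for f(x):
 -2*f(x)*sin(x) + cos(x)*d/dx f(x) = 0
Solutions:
 f(x) = C1/cos(x)^2


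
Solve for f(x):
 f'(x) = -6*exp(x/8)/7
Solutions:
 f(x) = C1 - 48*exp(x/8)/7


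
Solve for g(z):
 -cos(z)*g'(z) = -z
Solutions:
 g(z) = C1 + Integral(z/cos(z), z)


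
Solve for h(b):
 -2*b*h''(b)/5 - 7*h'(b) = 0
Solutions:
 h(b) = C1 + C2/b^(33/2)


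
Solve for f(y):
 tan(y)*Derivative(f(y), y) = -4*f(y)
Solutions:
 f(y) = C1/sin(y)^4


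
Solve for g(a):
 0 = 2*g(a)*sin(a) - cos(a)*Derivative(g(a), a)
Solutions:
 g(a) = C1/cos(a)^2


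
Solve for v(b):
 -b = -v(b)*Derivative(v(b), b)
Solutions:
 v(b) = -sqrt(C1 + b^2)
 v(b) = sqrt(C1 + b^2)


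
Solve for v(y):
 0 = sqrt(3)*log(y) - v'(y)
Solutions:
 v(y) = C1 + sqrt(3)*y*log(y) - sqrt(3)*y


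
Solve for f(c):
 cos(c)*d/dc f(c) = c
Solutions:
 f(c) = C1 + Integral(c/cos(c), c)


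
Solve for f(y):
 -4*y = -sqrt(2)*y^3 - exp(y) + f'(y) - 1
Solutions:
 f(y) = C1 + sqrt(2)*y^4/4 - 2*y^2 + y + exp(y)


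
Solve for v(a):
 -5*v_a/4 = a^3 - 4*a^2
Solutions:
 v(a) = C1 - a^4/5 + 16*a^3/15


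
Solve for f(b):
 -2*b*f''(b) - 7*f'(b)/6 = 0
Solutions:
 f(b) = C1 + C2*b^(5/12)


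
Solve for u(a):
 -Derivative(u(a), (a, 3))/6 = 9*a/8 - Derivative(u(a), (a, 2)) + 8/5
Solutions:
 u(a) = C1 + C2*a + C3*exp(6*a) + 3*a^3/16 + 143*a^2/160


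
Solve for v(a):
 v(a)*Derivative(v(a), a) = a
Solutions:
 v(a) = -sqrt(C1 + a^2)
 v(a) = sqrt(C1 + a^2)


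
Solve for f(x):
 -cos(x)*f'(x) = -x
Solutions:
 f(x) = C1 + Integral(x/cos(x), x)


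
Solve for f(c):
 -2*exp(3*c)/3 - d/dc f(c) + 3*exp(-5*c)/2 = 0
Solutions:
 f(c) = C1 - 2*exp(3*c)/9 - 3*exp(-5*c)/10


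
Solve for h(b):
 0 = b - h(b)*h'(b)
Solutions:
 h(b) = -sqrt(C1 + b^2)
 h(b) = sqrt(C1 + b^2)


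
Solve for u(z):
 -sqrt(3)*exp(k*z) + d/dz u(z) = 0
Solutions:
 u(z) = C1 + sqrt(3)*exp(k*z)/k


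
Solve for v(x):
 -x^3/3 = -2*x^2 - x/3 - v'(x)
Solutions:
 v(x) = C1 + x^4/12 - 2*x^3/3 - x^2/6


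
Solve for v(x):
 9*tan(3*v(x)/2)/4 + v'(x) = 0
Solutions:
 v(x) = -2*asin(C1*exp(-27*x/8))/3 + 2*pi/3
 v(x) = 2*asin(C1*exp(-27*x/8))/3


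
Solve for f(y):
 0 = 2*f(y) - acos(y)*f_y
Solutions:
 f(y) = C1*exp(2*Integral(1/acos(y), y))


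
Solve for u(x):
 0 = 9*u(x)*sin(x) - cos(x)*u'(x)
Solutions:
 u(x) = C1/cos(x)^9


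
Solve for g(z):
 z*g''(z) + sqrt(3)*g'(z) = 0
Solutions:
 g(z) = C1 + C2*z^(1 - sqrt(3))


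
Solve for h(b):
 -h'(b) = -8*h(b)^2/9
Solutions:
 h(b) = -9/(C1 + 8*b)


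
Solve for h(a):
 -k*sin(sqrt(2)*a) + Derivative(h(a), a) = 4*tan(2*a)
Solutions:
 h(a) = C1 - sqrt(2)*k*cos(sqrt(2)*a)/2 - 2*log(cos(2*a))


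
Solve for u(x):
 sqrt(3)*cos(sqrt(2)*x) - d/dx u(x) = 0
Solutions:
 u(x) = C1 + sqrt(6)*sin(sqrt(2)*x)/2


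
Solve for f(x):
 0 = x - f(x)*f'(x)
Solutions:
 f(x) = -sqrt(C1 + x^2)
 f(x) = sqrt(C1 + x^2)


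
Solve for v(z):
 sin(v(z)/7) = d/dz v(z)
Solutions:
 -z + 7*log(cos(v(z)/7) - 1)/2 - 7*log(cos(v(z)/7) + 1)/2 = C1


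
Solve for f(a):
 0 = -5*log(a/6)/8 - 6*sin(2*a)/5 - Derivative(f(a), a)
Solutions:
 f(a) = C1 - 5*a*log(a)/8 + 5*a/8 + 5*a*log(6)/8 + 3*cos(2*a)/5


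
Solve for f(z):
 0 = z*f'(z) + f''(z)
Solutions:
 f(z) = C1 + C2*erf(sqrt(2)*z/2)


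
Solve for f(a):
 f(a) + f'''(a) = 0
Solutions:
 f(a) = C3*exp(-a) + (C1*sin(sqrt(3)*a/2) + C2*cos(sqrt(3)*a/2))*exp(a/2)


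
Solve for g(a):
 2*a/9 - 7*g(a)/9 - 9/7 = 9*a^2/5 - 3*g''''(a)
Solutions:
 g(a) = C1*exp(-21^(1/4)*a/3) + C2*exp(21^(1/4)*a/3) + C3*sin(21^(1/4)*a/3) + C4*cos(21^(1/4)*a/3) - 81*a^2/35 + 2*a/7 - 81/49


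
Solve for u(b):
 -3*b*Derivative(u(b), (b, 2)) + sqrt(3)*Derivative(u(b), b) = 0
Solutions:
 u(b) = C1 + C2*b^(sqrt(3)/3 + 1)


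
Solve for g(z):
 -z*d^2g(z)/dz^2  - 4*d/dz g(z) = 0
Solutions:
 g(z) = C1 + C2/z^3


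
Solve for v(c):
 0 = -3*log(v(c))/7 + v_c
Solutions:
 li(v(c)) = C1 + 3*c/7


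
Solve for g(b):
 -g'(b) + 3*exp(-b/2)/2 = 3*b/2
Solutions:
 g(b) = C1 - 3*b^2/4 - 3*exp(-b/2)


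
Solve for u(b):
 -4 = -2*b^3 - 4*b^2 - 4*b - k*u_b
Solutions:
 u(b) = C1 - b^4/(2*k) - 4*b^3/(3*k) - 2*b^2/k + 4*b/k


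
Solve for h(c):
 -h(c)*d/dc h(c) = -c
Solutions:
 h(c) = -sqrt(C1 + c^2)
 h(c) = sqrt(C1 + c^2)


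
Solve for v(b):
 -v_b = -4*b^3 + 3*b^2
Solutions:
 v(b) = C1 + b^4 - b^3


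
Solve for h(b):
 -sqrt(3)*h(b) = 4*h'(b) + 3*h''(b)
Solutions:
 h(b) = (C1*sin(b*sqrt(-4 + 3*sqrt(3))/3) + C2*cos(b*sqrt(-4 + 3*sqrt(3))/3))*exp(-2*b/3)


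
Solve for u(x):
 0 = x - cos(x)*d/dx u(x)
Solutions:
 u(x) = C1 + Integral(x/cos(x), x)


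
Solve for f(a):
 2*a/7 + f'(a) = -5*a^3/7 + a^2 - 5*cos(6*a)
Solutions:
 f(a) = C1 - 5*a^4/28 + a^3/3 - a^2/7 - 5*sin(6*a)/6


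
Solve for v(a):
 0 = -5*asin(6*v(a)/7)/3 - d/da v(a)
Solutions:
 Integral(1/asin(6*_y/7), (_y, v(a))) = C1 - 5*a/3


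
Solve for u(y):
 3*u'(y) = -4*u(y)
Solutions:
 u(y) = C1*exp(-4*y/3)


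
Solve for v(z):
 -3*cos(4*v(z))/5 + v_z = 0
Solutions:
 -3*z/5 - log(sin(4*v(z)) - 1)/8 + log(sin(4*v(z)) + 1)/8 = C1


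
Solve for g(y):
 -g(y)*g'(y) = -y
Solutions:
 g(y) = -sqrt(C1 + y^2)
 g(y) = sqrt(C1 + y^2)


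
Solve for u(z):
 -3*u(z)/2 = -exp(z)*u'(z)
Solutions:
 u(z) = C1*exp(-3*exp(-z)/2)


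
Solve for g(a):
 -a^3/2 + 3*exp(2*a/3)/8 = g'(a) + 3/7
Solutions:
 g(a) = C1 - a^4/8 - 3*a/7 + 9*exp(2*a/3)/16


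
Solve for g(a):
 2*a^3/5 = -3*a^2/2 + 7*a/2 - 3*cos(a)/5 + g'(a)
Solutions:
 g(a) = C1 + a^4/10 + a^3/2 - 7*a^2/4 + 3*sin(a)/5


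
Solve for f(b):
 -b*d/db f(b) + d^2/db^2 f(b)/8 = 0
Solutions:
 f(b) = C1 + C2*erfi(2*b)


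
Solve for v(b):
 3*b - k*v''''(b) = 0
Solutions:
 v(b) = C1 + C2*b + C3*b^2 + C4*b^3 + b^5/(40*k)


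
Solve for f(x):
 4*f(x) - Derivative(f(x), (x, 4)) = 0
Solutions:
 f(x) = C1*exp(-sqrt(2)*x) + C2*exp(sqrt(2)*x) + C3*sin(sqrt(2)*x) + C4*cos(sqrt(2)*x)


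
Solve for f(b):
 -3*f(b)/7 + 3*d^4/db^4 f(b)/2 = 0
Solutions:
 f(b) = C1*exp(-2^(1/4)*7^(3/4)*b/7) + C2*exp(2^(1/4)*7^(3/4)*b/7) + C3*sin(2^(1/4)*7^(3/4)*b/7) + C4*cos(2^(1/4)*7^(3/4)*b/7)


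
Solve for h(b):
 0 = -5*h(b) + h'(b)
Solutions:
 h(b) = C1*exp(5*b)


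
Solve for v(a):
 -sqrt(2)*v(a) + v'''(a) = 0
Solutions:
 v(a) = C3*exp(2^(1/6)*a) + (C1*sin(2^(1/6)*sqrt(3)*a/2) + C2*cos(2^(1/6)*sqrt(3)*a/2))*exp(-2^(1/6)*a/2)


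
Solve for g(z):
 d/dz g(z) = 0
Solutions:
 g(z) = C1


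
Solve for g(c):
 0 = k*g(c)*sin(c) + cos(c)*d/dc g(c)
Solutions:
 g(c) = C1*exp(k*log(cos(c)))


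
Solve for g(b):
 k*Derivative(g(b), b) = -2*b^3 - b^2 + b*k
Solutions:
 g(b) = C1 - b^4/(2*k) - b^3/(3*k) + b^2/2


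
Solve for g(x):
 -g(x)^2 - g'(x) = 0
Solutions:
 g(x) = 1/(C1 + x)


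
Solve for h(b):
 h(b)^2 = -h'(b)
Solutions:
 h(b) = 1/(C1 + b)


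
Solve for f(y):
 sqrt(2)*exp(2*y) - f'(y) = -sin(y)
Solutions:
 f(y) = C1 + sqrt(2)*exp(2*y)/2 - cos(y)


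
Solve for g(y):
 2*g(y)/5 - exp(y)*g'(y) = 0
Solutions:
 g(y) = C1*exp(-2*exp(-y)/5)


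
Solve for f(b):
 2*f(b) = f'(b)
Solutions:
 f(b) = C1*exp(2*b)


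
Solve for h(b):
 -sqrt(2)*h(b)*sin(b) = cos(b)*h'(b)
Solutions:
 h(b) = C1*cos(b)^(sqrt(2))


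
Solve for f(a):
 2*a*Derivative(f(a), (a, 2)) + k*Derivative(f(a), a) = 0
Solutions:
 f(a) = C1 + a^(1 - re(k)/2)*(C2*sin(log(a)*Abs(im(k))/2) + C3*cos(log(a)*im(k)/2))


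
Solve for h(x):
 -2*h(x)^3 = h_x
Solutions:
 h(x) = -sqrt(2)*sqrt(-1/(C1 - 2*x))/2
 h(x) = sqrt(2)*sqrt(-1/(C1 - 2*x))/2


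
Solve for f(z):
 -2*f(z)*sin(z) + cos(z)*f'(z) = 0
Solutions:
 f(z) = C1/cos(z)^2


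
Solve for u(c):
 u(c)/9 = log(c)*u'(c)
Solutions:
 u(c) = C1*exp(li(c)/9)


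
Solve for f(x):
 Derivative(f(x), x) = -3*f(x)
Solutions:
 f(x) = C1*exp(-3*x)


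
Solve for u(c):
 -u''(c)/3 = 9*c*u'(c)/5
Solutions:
 u(c) = C1 + C2*erf(3*sqrt(30)*c/10)


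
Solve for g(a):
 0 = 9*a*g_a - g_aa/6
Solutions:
 g(a) = C1 + C2*erfi(3*sqrt(3)*a)


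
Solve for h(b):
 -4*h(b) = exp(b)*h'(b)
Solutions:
 h(b) = C1*exp(4*exp(-b))


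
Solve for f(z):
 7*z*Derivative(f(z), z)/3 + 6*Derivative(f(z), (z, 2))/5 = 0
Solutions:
 f(z) = C1 + C2*erf(sqrt(35)*z/6)


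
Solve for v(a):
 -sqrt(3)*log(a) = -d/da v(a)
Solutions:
 v(a) = C1 + sqrt(3)*a*log(a) - sqrt(3)*a


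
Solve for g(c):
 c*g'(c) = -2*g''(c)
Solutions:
 g(c) = C1 + C2*erf(c/2)


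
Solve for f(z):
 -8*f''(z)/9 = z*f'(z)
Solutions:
 f(z) = C1 + C2*erf(3*z/4)


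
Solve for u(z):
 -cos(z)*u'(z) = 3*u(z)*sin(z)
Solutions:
 u(z) = C1*cos(z)^3


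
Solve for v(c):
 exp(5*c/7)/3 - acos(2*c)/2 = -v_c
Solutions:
 v(c) = C1 + c*acos(2*c)/2 - sqrt(1 - 4*c^2)/4 - 7*exp(5*c/7)/15


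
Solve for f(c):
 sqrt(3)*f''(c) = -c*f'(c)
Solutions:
 f(c) = C1 + C2*erf(sqrt(2)*3^(3/4)*c/6)


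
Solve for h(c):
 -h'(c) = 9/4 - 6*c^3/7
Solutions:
 h(c) = C1 + 3*c^4/14 - 9*c/4


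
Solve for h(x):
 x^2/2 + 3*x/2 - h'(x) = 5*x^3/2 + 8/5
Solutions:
 h(x) = C1 - 5*x^4/8 + x^3/6 + 3*x^2/4 - 8*x/5


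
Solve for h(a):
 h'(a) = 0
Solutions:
 h(a) = C1


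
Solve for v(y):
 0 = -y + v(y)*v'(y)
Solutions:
 v(y) = -sqrt(C1 + y^2)
 v(y) = sqrt(C1 + y^2)


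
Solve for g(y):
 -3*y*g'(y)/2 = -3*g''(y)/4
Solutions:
 g(y) = C1 + C2*erfi(y)


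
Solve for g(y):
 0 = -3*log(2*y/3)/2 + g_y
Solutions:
 g(y) = C1 + 3*y*log(y)/2 - 3*y*log(3)/2 - 3*y/2 + 3*y*log(2)/2


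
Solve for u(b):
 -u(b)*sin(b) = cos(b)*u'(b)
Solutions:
 u(b) = C1*cos(b)


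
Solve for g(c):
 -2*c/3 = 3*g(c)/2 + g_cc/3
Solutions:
 g(c) = C1*sin(3*sqrt(2)*c/2) + C2*cos(3*sqrt(2)*c/2) - 4*c/9


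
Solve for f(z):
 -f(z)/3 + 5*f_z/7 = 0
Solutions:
 f(z) = C1*exp(7*z/15)


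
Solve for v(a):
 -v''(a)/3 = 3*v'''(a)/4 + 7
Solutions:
 v(a) = C1 + C2*a + C3*exp(-4*a/9) - 21*a^2/2


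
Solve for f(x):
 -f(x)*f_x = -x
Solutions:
 f(x) = -sqrt(C1 + x^2)
 f(x) = sqrt(C1 + x^2)


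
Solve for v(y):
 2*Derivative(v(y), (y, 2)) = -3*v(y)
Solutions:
 v(y) = C1*sin(sqrt(6)*y/2) + C2*cos(sqrt(6)*y/2)


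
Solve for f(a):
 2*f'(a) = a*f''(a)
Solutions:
 f(a) = C1 + C2*a^3


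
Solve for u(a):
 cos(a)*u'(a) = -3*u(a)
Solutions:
 u(a) = C1*(sin(a) - 1)^(3/2)/(sin(a) + 1)^(3/2)


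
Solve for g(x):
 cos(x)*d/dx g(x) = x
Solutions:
 g(x) = C1 + Integral(x/cos(x), x)


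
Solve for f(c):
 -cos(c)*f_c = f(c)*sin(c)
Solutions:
 f(c) = C1*cos(c)


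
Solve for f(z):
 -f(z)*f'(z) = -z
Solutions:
 f(z) = -sqrt(C1 + z^2)
 f(z) = sqrt(C1 + z^2)


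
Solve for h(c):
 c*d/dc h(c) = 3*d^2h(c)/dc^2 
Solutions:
 h(c) = C1 + C2*erfi(sqrt(6)*c/6)


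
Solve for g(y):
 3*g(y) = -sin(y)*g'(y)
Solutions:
 g(y) = C1*(cos(y) + 1)^(3/2)/(cos(y) - 1)^(3/2)


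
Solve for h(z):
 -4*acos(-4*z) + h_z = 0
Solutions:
 h(z) = C1 + 4*z*acos(-4*z) + sqrt(1 - 16*z^2)


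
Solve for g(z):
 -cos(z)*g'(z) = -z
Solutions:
 g(z) = C1 + Integral(z/cos(z), z)


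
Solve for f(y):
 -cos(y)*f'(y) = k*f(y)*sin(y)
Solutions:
 f(y) = C1*exp(k*log(cos(y)))


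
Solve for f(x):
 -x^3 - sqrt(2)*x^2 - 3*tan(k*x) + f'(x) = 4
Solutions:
 f(x) = C1 + x^4/4 + sqrt(2)*x^3/3 + 4*x + 3*Piecewise((-log(cos(k*x))/k, Ne(k, 0)), (0, True))


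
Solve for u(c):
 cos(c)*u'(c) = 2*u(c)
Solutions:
 u(c) = C1*(sin(c) + 1)/(sin(c) - 1)


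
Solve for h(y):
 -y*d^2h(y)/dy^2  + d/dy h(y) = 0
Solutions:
 h(y) = C1 + C2*y^2


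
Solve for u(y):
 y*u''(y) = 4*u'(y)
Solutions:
 u(y) = C1 + C2*y^5


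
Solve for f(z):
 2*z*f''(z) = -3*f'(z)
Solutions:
 f(z) = C1 + C2/sqrt(z)


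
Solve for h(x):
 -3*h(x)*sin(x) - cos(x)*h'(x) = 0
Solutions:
 h(x) = C1*cos(x)^3


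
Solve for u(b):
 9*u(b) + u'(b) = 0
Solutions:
 u(b) = C1*exp(-9*b)


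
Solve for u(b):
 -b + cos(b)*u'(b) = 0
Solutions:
 u(b) = C1 + Integral(b/cos(b), b)


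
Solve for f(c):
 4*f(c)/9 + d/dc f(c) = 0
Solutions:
 f(c) = C1*exp(-4*c/9)


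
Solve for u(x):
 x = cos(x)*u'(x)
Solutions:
 u(x) = C1 + Integral(x/cos(x), x)


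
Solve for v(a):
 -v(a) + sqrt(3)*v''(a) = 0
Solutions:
 v(a) = C1*exp(-3^(3/4)*a/3) + C2*exp(3^(3/4)*a/3)


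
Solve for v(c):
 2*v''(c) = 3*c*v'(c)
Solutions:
 v(c) = C1 + C2*erfi(sqrt(3)*c/2)


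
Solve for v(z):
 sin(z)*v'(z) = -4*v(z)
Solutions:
 v(z) = C1*(cos(z)^2 + 2*cos(z) + 1)/(cos(z)^2 - 2*cos(z) + 1)


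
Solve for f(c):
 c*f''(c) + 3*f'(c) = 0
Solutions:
 f(c) = C1 + C2/c^2


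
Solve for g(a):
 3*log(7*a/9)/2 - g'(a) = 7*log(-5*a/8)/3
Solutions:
 g(a) = C1 - 5*a*log(a)/6 + a*(-3*log(15) + 5/6 + log(7)/2 + 2*log(5)/3 + log(896) - 7*I*pi/3)


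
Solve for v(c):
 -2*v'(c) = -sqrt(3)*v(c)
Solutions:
 v(c) = C1*exp(sqrt(3)*c/2)


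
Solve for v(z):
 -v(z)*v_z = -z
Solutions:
 v(z) = -sqrt(C1 + z^2)
 v(z) = sqrt(C1 + z^2)


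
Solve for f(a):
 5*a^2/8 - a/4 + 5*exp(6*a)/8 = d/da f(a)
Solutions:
 f(a) = C1 + 5*a^3/24 - a^2/8 + 5*exp(6*a)/48


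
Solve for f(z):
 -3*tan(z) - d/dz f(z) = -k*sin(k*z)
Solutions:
 f(z) = C1 + k*Piecewise((-cos(k*z)/k, Ne(k, 0)), (0, True)) + 3*log(cos(z))


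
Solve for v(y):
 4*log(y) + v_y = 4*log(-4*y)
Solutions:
 v(y) = C1 + 4*y*(2*log(2) + I*pi)


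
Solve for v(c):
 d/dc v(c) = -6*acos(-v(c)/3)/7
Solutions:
 Integral(1/acos(-_y/3), (_y, v(c))) = C1 - 6*c/7


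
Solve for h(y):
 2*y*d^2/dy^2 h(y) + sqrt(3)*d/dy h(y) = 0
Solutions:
 h(y) = C1 + C2*y^(1 - sqrt(3)/2)


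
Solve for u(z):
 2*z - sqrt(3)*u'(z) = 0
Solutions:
 u(z) = C1 + sqrt(3)*z^2/3


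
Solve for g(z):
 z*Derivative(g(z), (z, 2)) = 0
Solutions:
 g(z) = C1 + C2*z


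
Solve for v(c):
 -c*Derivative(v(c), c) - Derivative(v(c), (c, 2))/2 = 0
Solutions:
 v(c) = C1 + C2*erf(c)


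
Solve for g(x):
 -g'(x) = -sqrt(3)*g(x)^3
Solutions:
 g(x) = -sqrt(2)*sqrt(-1/(C1 + sqrt(3)*x))/2
 g(x) = sqrt(2)*sqrt(-1/(C1 + sqrt(3)*x))/2


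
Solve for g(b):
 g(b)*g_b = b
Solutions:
 g(b) = -sqrt(C1 + b^2)
 g(b) = sqrt(C1 + b^2)


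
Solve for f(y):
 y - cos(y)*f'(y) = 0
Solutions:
 f(y) = C1 + Integral(y/cos(y), y)


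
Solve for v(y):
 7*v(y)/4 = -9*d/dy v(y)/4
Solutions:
 v(y) = C1*exp(-7*y/9)


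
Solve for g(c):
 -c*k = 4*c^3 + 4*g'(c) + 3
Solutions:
 g(c) = C1 - c^4/4 - c^2*k/8 - 3*c/4


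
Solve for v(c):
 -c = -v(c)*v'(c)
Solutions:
 v(c) = -sqrt(C1 + c^2)
 v(c) = sqrt(C1 + c^2)


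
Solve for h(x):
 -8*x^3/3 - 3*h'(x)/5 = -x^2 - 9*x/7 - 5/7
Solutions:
 h(x) = C1 - 10*x^4/9 + 5*x^3/9 + 15*x^2/14 + 25*x/21


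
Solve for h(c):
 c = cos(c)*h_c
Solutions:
 h(c) = C1 + Integral(c/cos(c), c)


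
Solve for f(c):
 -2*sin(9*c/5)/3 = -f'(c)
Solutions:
 f(c) = C1 - 10*cos(9*c/5)/27


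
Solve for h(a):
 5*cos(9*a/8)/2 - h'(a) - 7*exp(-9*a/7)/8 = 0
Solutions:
 h(a) = C1 + 20*sin(9*a/8)/9 + 49*exp(-9*a/7)/72


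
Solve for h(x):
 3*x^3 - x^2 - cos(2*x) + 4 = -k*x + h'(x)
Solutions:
 h(x) = C1 + k*x^2/2 + 3*x^4/4 - x^3/3 + 4*x - sin(2*x)/2


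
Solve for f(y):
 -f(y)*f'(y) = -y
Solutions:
 f(y) = -sqrt(C1 + y^2)
 f(y) = sqrt(C1 + y^2)


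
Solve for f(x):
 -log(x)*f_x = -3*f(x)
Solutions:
 f(x) = C1*exp(3*li(x))


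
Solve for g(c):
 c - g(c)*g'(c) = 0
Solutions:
 g(c) = -sqrt(C1 + c^2)
 g(c) = sqrt(C1 + c^2)


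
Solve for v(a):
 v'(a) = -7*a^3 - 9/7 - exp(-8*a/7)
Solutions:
 v(a) = C1 - 7*a^4/4 - 9*a/7 + 7*exp(-8*a/7)/8


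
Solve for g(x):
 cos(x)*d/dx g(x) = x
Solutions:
 g(x) = C1 + Integral(x/cos(x), x)


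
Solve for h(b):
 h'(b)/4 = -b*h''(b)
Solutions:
 h(b) = C1 + C2*b^(3/4)


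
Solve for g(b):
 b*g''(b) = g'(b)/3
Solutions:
 g(b) = C1 + C2*b^(4/3)


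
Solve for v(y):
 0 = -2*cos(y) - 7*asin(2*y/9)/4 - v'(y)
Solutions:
 v(y) = C1 - 7*y*asin(2*y/9)/4 - 7*sqrt(81 - 4*y^2)/8 - 2*sin(y)


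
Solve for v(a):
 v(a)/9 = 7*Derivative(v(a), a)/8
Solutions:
 v(a) = C1*exp(8*a/63)


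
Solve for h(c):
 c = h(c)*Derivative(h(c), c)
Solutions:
 h(c) = -sqrt(C1 + c^2)
 h(c) = sqrt(C1 + c^2)


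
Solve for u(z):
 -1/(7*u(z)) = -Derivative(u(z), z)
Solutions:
 u(z) = -sqrt(C1 + 14*z)/7
 u(z) = sqrt(C1 + 14*z)/7


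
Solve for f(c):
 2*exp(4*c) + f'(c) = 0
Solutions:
 f(c) = C1 - exp(4*c)/2


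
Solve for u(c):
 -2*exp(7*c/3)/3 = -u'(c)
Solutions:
 u(c) = C1 + 2*exp(7*c/3)/7


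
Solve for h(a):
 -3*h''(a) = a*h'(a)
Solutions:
 h(a) = C1 + C2*erf(sqrt(6)*a/6)


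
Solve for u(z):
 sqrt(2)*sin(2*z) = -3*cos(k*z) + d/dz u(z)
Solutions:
 u(z) = C1 - sqrt(2)*cos(2*z)/2 + 3*sin(k*z)/k


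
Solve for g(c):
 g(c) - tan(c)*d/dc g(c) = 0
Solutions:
 g(c) = C1*sin(c)


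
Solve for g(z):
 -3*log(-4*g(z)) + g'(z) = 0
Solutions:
 -Integral(1/(log(-_y) + 2*log(2)), (_y, g(z)))/3 = C1 - z


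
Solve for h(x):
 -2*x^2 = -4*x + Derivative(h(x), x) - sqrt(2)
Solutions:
 h(x) = C1 - 2*x^3/3 + 2*x^2 + sqrt(2)*x


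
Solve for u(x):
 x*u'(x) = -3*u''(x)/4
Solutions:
 u(x) = C1 + C2*erf(sqrt(6)*x/3)


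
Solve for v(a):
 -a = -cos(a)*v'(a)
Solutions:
 v(a) = C1 + Integral(a/cos(a), a)


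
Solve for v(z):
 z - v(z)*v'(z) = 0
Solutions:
 v(z) = -sqrt(C1 + z^2)
 v(z) = sqrt(C1 + z^2)


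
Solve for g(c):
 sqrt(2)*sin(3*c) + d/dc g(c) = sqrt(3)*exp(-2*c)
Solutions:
 g(c) = C1 + sqrt(2)*cos(3*c)/3 - sqrt(3)*exp(-2*c)/2


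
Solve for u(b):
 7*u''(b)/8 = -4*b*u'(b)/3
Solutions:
 u(b) = C1 + C2*erf(4*sqrt(21)*b/21)


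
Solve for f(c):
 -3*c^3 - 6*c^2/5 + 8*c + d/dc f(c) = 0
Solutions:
 f(c) = C1 + 3*c^4/4 + 2*c^3/5 - 4*c^2


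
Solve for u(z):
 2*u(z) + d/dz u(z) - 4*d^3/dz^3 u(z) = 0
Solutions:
 u(z) = C1*exp(-3^(1/3)*z*(3^(1/3)/(sqrt(321) + 18)^(1/3) + (sqrt(321) + 18)^(1/3))/12)*sin(3^(1/6)*z*(-3^(2/3)*(sqrt(321) + 18)^(1/3) + 3/(sqrt(321) + 18)^(1/3))/12) + C2*exp(-3^(1/3)*z*(3^(1/3)/(sqrt(321) + 18)^(1/3) + (sqrt(321) + 18)^(1/3))/12)*cos(3^(1/6)*z*(-3^(2/3)*(sqrt(321) + 18)^(1/3) + 3/(sqrt(321) + 18)^(1/3))/12) + C3*exp(3^(1/3)*z*(3^(1/3)/(sqrt(321) + 18)^(1/3) + (sqrt(321) + 18)^(1/3))/6)


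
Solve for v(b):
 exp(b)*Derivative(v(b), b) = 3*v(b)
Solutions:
 v(b) = C1*exp(-3*exp(-b))


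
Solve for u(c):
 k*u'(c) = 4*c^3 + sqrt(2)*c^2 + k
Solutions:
 u(c) = C1 + c^4/k + sqrt(2)*c^3/(3*k) + c


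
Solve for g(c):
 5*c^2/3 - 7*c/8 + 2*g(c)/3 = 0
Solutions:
 g(c) = c*(21 - 40*c)/16


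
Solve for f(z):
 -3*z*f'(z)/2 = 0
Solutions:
 f(z) = C1


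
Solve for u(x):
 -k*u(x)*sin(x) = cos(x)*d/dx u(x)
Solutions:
 u(x) = C1*exp(k*log(cos(x)))


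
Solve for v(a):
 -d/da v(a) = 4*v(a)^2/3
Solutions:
 v(a) = 3/(C1 + 4*a)


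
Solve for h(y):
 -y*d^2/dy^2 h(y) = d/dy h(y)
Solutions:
 h(y) = C1 + C2*log(y)


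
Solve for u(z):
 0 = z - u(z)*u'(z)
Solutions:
 u(z) = -sqrt(C1 + z^2)
 u(z) = sqrt(C1 + z^2)


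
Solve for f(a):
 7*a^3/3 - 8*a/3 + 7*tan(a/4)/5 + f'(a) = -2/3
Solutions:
 f(a) = C1 - 7*a^4/12 + 4*a^2/3 - 2*a/3 + 28*log(cos(a/4))/5


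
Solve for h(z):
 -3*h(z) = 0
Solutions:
 h(z) = 0


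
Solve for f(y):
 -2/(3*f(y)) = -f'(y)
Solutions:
 f(y) = -sqrt(C1 + 12*y)/3
 f(y) = sqrt(C1 + 12*y)/3


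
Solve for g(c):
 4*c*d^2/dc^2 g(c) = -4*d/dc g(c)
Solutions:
 g(c) = C1 + C2*log(c)


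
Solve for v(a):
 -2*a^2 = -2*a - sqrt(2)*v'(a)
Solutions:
 v(a) = C1 + sqrt(2)*a^3/3 - sqrt(2)*a^2/2


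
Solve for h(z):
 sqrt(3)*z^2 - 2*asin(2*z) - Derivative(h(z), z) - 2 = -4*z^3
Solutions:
 h(z) = C1 + z^4 + sqrt(3)*z^3/3 - 2*z*asin(2*z) - 2*z - sqrt(1 - 4*z^2)


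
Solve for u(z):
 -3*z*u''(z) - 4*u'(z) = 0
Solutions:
 u(z) = C1 + C2/z^(1/3)


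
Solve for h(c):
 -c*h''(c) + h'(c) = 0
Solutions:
 h(c) = C1 + C2*c^2


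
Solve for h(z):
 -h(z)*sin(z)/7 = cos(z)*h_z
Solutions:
 h(z) = C1*cos(z)^(1/7)


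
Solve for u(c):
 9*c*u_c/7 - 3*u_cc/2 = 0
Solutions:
 u(c) = C1 + C2*erfi(sqrt(21)*c/7)


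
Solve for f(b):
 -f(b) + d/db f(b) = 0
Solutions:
 f(b) = C1*exp(b)


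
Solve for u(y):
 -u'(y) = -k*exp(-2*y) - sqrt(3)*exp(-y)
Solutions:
 u(y) = C1 - k*exp(-2*y)/2 - sqrt(3)*exp(-y)


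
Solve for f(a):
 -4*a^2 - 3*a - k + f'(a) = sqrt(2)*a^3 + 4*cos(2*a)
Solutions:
 f(a) = C1 + sqrt(2)*a^4/4 + 4*a^3/3 + 3*a^2/2 + a*k + 2*sin(2*a)


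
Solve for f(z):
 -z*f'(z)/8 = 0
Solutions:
 f(z) = C1


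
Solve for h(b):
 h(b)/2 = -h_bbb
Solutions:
 h(b) = C3*exp(-2^(2/3)*b/2) + (C1*sin(2^(2/3)*sqrt(3)*b/4) + C2*cos(2^(2/3)*sqrt(3)*b/4))*exp(2^(2/3)*b/4)


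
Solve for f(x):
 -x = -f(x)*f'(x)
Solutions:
 f(x) = -sqrt(C1 + x^2)
 f(x) = sqrt(C1 + x^2)


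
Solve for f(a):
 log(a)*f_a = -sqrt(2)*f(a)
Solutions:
 f(a) = C1*exp(-sqrt(2)*li(a))


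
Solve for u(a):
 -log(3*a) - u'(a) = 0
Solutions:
 u(a) = C1 - a*log(a) - a*log(3) + a


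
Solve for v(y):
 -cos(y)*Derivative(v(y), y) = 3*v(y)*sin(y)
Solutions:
 v(y) = C1*cos(y)^3


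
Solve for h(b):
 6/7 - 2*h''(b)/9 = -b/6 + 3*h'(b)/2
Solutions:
 h(b) = C1 + C2*exp(-27*b/4) + b^2/18 + 944*b/1701


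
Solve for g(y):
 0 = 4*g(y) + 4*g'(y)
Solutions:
 g(y) = C1*exp(-y)


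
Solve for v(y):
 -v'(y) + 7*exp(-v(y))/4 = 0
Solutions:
 v(y) = log(C1 + 7*y/4)


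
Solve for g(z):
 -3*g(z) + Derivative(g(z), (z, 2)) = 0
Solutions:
 g(z) = C1*exp(-sqrt(3)*z) + C2*exp(sqrt(3)*z)


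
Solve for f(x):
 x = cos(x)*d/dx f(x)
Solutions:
 f(x) = C1 + Integral(x/cos(x), x)


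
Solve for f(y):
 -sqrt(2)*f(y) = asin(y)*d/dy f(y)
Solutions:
 f(y) = C1*exp(-sqrt(2)*Integral(1/asin(y), y))


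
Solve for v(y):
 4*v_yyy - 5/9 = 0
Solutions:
 v(y) = C1 + C2*y + C3*y^2 + 5*y^3/216


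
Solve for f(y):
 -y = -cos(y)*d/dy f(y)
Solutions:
 f(y) = C1 + Integral(y/cos(y), y)


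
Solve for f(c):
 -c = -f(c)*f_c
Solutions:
 f(c) = -sqrt(C1 + c^2)
 f(c) = sqrt(C1 + c^2)


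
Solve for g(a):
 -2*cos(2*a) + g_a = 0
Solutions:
 g(a) = C1 + sin(2*a)


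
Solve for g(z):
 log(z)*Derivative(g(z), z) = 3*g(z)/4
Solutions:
 g(z) = C1*exp(3*li(z)/4)


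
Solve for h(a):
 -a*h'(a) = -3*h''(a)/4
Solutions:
 h(a) = C1 + C2*erfi(sqrt(6)*a/3)


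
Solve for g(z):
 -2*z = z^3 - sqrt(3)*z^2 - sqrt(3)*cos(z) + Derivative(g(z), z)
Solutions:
 g(z) = C1 - z^4/4 + sqrt(3)*z^3/3 - z^2 + sqrt(3)*sin(z)


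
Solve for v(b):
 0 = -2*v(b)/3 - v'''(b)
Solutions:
 v(b) = C3*exp(-2^(1/3)*3^(2/3)*b/3) + (C1*sin(2^(1/3)*3^(1/6)*b/2) + C2*cos(2^(1/3)*3^(1/6)*b/2))*exp(2^(1/3)*3^(2/3)*b/6)


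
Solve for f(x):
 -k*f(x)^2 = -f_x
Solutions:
 f(x) = -1/(C1 + k*x)


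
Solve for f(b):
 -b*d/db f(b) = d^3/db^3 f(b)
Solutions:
 f(b) = C1 + Integral(C2*airyai(-b) + C3*airybi(-b), b)


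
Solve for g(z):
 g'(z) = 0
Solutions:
 g(z) = C1


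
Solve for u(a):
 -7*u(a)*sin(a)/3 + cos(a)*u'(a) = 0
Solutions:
 u(a) = C1/cos(a)^(7/3)


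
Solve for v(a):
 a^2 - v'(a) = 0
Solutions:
 v(a) = C1 + a^3/3


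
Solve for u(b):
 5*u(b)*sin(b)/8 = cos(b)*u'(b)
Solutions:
 u(b) = C1/cos(b)^(5/8)


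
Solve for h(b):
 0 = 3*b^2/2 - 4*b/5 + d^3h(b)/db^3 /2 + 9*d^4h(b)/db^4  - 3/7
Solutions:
 h(b) = C1 + C2*b + C3*b^2 + C4*exp(-b/18) - b^5/20 + 137*b^4/30 - 11503*b^3/35


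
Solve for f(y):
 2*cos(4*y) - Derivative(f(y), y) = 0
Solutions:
 f(y) = C1 + sin(4*y)/2


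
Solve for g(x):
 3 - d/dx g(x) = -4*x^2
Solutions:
 g(x) = C1 + 4*x^3/3 + 3*x


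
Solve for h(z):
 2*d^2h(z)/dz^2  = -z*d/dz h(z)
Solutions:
 h(z) = C1 + C2*erf(z/2)


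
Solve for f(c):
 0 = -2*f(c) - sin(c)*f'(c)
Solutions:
 f(c) = C1*(cos(c) + 1)/(cos(c) - 1)


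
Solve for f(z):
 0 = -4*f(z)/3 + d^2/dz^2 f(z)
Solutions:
 f(z) = C1*exp(-2*sqrt(3)*z/3) + C2*exp(2*sqrt(3)*z/3)


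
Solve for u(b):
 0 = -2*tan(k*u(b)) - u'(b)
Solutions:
 u(b) = Piecewise((-asin(exp(C1*k - 2*b*k))/k + pi/k, Ne(k, 0)), (nan, True))
 u(b) = Piecewise((asin(exp(C1*k - 2*b*k))/k, Ne(k, 0)), (nan, True))


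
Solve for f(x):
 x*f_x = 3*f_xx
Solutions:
 f(x) = C1 + C2*erfi(sqrt(6)*x/6)


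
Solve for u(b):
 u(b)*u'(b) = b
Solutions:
 u(b) = -sqrt(C1 + b^2)
 u(b) = sqrt(C1 + b^2)


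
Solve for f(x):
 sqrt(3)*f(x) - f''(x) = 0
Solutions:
 f(x) = C1*exp(-3^(1/4)*x) + C2*exp(3^(1/4)*x)


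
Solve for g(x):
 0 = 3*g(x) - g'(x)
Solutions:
 g(x) = C1*exp(3*x)


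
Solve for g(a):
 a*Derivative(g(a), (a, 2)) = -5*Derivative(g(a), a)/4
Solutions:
 g(a) = C1 + C2/a^(1/4)


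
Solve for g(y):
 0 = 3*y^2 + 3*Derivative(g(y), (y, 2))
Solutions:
 g(y) = C1 + C2*y - y^4/12


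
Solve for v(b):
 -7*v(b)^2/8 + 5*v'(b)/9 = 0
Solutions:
 v(b) = -40/(C1 + 63*b)


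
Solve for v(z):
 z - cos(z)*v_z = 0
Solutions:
 v(z) = C1 + Integral(z/cos(z), z)


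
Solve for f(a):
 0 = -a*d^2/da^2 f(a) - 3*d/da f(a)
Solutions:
 f(a) = C1 + C2/a^2


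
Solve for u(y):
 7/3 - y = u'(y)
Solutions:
 u(y) = C1 - y^2/2 + 7*y/3


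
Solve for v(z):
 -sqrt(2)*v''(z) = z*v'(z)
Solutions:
 v(z) = C1 + C2*erf(2^(1/4)*z/2)


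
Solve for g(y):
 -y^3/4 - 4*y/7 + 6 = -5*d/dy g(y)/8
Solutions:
 g(y) = C1 + y^4/10 + 16*y^2/35 - 48*y/5


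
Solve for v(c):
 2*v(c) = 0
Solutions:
 v(c) = 0


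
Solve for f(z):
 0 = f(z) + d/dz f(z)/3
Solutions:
 f(z) = C1*exp(-3*z)


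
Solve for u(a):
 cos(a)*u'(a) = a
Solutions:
 u(a) = C1 + Integral(a/cos(a), a)


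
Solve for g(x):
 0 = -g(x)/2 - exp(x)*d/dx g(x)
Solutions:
 g(x) = C1*exp(exp(-x)/2)


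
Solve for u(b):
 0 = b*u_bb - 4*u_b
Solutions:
 u(b) = C1 + C2*b^5


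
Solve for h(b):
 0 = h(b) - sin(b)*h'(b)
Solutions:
 h(b) = C1*sqrt(cos(b) - 1)/sqrt(cos(b) + 1)


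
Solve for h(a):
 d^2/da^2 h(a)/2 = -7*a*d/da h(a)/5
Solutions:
 h(a) = C1 + C2*erf(sqrt(35)*a/5)


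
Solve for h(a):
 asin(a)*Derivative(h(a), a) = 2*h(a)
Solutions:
 h(a) = C1*exp(2*Integral(1/asin(a), a))


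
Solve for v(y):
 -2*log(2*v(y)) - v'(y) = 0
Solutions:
 Integral(1/(log(_y) + log(2)), (_y, v(y)))/2 = C1 - y


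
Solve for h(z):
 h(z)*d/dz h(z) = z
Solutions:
 h(z) = -sqrt(C1 + z^2)
 h(z) = sqrt(C1 + z^2)


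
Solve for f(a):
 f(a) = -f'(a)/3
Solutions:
 f(a) = C1*exp(-3*a)


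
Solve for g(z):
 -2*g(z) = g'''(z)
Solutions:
 g(z) = C3*exp(-2^(1/3)*z) + (C1*sin(2^(1/3)*sqrt(3)*z/2) + C2*cos(2^(1/3)*sqrt(3)*z/2))*exp(2^(1/3)*z/2)


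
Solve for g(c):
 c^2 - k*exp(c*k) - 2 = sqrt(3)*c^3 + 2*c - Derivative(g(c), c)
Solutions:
 g(c) = C1 + sqrt(3)*c^4/4 - c^3/3 + c^2 + 2*c + exp(c*k)


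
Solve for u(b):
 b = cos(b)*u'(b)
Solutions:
 u(b) = C1 + Integral(b/cos(b), b)


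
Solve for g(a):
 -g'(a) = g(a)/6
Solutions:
 g(a) = C1*exp(-a/6)


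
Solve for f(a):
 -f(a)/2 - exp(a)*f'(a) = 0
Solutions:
 f(a) = C1*exp(exp(-a)/2)


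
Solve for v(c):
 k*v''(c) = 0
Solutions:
 v(c) = C1 + C2*c


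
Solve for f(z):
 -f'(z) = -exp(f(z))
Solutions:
 f(z) = log(-1/(C1 + z))


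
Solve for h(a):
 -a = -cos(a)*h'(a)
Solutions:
 h(a) = C1 + Integral(a/cos(a), a)


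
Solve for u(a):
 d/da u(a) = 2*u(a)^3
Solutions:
 u(a) = -sqrt(2)*sqrt(-1/(C1 + 2*a))/2
 u(a) = sqrt(2)*sqrt(-1/(C1 + 2*a))/2


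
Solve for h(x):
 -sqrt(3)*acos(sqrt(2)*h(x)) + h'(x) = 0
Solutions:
 Integral(1/acos(sqrt(2)*_y), (_y, h(x))) = C1 + sqrt(3)*x


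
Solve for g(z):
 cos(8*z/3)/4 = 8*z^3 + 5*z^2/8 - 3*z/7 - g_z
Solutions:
 g(z) = C1 + 2*z^4 + 5*z^3/24 - 3*z^2/14 - 3*sin(8*z/3)/32


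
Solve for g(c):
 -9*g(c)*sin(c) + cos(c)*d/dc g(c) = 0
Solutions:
 g(c) = C1/cos(c)^9


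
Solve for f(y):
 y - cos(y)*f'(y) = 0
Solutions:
 f(y) = C1 + Integral(y/cos(y), y)


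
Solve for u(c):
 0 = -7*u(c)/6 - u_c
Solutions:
 u(c) = C1*exp(-7*c/6)


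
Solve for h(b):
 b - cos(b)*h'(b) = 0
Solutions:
 h(b) = C1 + Integral(b/cos(b), b)


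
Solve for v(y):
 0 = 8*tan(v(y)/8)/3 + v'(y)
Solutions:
 v(y) = -8*asin(C1*exp(-y/3)) + 8*pi
 v(y) = 8*asin(C1*exp(-y/3))


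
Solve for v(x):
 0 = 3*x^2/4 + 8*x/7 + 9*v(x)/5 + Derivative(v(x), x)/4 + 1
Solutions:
 v(x) = C1*exp(-36*x/5) - 5*x^2/12 - 785*x/1512 - 26315/54432


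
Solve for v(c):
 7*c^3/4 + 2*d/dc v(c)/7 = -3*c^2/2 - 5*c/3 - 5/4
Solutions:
 v(c) = C1 - 49*c^4/32 - 7*c^3/4 - 35*c^2/12 - 35*c/8


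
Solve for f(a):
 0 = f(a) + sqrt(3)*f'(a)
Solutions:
 f(a) = C1*exp(-sqrt(3)*a/3)


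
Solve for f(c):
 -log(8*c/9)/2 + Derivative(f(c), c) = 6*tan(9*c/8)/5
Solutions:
 f(c) = C1 + c*log(c)/2 - c*log(3) - c/2 + 3*c*log(2)/2 - 16*log(cos(9*c/8))/15


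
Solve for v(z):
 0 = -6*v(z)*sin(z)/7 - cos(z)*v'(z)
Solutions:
 v(z) = C1*cos(z)^(6/7)


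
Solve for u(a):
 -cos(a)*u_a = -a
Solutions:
 u(a) = C1 + Integral(a/cos(a), a)


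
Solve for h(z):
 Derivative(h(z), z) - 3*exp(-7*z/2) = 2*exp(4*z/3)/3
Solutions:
 h(z) = C1 + exp(4*z/3)/2 - 6*exp(-7*z/2)/7


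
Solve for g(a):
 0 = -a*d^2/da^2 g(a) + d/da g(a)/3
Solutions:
 g(a) = C1 + C2*a^(4/3)
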